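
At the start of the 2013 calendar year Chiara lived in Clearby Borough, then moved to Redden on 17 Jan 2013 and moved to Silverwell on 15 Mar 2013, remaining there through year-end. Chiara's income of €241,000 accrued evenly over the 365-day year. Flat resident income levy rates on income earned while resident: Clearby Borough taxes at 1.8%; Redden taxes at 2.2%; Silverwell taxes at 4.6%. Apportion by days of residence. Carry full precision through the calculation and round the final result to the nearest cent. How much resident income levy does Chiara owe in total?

Clearby Borough, 1 Jan – 16 Jan 2013: 16 days → €241,000 × 1.8% × 16/365 = €190.1589
Redden, 17 Jan – 14 Mar 2013: 57 days → €241,000 × 2.2% × 57/365 = €827.9836
Silverwell, 15 Mar – 31 Dec 2013: 292 days → €241,000 × 4.6% × 292/365 = €8,868.8000
Total = €9,886.9425

€9,886.94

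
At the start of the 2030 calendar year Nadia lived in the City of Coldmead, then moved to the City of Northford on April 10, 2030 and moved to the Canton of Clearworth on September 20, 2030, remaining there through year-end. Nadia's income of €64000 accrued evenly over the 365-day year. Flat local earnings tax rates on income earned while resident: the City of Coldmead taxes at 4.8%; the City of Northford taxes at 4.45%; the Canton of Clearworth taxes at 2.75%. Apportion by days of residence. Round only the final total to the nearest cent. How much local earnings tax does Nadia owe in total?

The City of Coldmead, January 1 – April 9, 2030: 99 days → €64000 × 4.8% × 99/365 = €833.2274
The City of Northford, April 10 – September 19, 2030: 163 days → €64000 × 4.45% × 163/365 = €1271.8466
The Canton of Clearworth, September 20 – December 31, 2030: 103 days → €64000 × 2.75% × 103/365 = €496.6575
Total = €2601.7315

€2601.73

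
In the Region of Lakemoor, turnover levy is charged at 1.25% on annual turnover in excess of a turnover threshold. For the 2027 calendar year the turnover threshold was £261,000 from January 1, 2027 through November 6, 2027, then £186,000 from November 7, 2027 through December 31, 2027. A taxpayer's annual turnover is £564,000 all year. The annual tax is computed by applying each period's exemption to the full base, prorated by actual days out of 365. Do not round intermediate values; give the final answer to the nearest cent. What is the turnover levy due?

January 1 – November 6, 2027: 310 days, exemption £261,000 → (£564,000 − £261,000) × 1.25% × 310/365 = £3,216.7808
November 7 – December 31, 2027: 55 days, exemption £186,000 → (£564,000 − £186,000) × 1.25% × 55/365 = £711.9863
Total = £3,928.7671

£3,928.77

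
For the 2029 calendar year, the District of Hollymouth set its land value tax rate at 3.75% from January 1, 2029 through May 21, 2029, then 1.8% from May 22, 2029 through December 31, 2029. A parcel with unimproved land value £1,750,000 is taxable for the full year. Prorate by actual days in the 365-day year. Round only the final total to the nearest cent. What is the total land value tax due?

January 1 – May 21, 2029: 141 days at 3.75% → £1,750,000 × 3.75% × 141/365 = £25,351.0274
May 22 – December 31, 2029: 224 days at 1.8% → £1,750,000 × 1.8% × 224/365 = £19,331.5068
Total = £44,682.5342

£44,682.53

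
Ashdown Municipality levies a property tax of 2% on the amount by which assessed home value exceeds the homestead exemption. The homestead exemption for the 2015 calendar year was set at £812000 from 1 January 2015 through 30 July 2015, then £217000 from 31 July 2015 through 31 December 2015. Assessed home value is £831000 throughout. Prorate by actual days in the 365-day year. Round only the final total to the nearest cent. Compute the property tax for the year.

£5400.82

1 January – 30 July 2015: 211 days, exemption £812000 → (£831000 − £812000) × 2% × 211/365 = £219.6712
31 July – 31 December 2015: 154 days, exemption £217000 → (£831000 − £217000) × 2% × 154/365 = £5181.1507
Total = £5400.8219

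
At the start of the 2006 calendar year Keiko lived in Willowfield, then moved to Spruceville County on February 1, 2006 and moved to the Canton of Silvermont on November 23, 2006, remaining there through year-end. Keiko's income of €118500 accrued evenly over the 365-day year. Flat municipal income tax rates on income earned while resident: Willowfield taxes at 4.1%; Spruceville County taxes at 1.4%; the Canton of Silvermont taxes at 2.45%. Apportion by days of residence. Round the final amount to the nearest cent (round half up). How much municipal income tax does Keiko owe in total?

€2063.69

Willowfield, January 1 – January 31, 2006: 31 days → €118500 × 4.1% × 31/365 = €412.6397
Spruceville County, February 1 – November 22, 2006: 295 days → €118500 × 1.4% × 295/365 = €1340.8356
The Canton of Silvermont, November 23 – December 31, 2006: 39 days → €118500 × 2.45% × 39/365 = €310.2103
Total = €2063.6856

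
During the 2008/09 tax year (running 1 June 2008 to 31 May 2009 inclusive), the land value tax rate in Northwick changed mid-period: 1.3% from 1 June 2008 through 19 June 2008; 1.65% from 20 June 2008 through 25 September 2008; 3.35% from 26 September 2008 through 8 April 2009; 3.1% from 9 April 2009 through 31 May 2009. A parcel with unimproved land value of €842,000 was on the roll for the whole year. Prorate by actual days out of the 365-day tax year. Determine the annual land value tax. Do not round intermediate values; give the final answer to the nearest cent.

€23,159.61

1 June – 19 June 2008: 19 days at 1.3% → €842,000 × 1.3% × 19/365 = €569.7918
20 June – 25 September 2008: 98 days at 1.65% → €842,000 × 1.65% × 98/365 = €3,730.1753
26 September 2008 – 8 April 2009: 195 days at 3.35% → €842,000 × 3.35% × 195/365 = €15,069.4932
9 April – 31 May 2009: 53 days at 3.1% → €842,000 × 3.1% × 53/365 = €3,790.1534
Total = €23,159.6137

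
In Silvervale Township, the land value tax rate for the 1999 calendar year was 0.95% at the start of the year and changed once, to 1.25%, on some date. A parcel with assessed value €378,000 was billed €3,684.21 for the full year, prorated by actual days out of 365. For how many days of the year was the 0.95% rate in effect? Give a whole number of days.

Let d = days at the first rate; then 365 − d days at the second rate.
€378,000 × [0.95%·d + 1.25%·(365−d)] / 365 = €3,684.21
Solving gives d = 335, so the new rate took effect on 2 December 1999.

335 days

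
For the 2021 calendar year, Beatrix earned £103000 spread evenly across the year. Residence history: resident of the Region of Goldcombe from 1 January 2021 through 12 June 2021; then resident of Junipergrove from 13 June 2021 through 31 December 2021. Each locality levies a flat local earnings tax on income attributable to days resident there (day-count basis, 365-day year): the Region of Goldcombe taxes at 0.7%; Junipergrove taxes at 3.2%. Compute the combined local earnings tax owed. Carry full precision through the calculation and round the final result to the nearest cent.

£2146.07

The Region of Goldcombe, 1 January – 12 June 2021: 163 days → £103000 × 0.7% × 163/365 = £321.9808
Junipergrove, 13 June – 31 December 2021: 202 days → £103000 × 3.2% × 202/365 = £1824.0877
Total = £2146.0685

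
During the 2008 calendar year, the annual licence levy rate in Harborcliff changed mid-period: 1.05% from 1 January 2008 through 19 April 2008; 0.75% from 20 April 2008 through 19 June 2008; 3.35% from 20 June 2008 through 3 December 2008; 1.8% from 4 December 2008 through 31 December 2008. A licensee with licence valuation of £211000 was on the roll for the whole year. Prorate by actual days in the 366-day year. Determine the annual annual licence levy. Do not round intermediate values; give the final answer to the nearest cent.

£4445.41

1 January – 19 April 2008: 110 days at 1.05% → £211000 × 1.05% × 110/366 = £665.8607
20 April – 19 June 2008: 61 days at 0.75% → £211000 × 0.75% × 61/366 = £263.7500
20 June – 3 December 2008: 167 days at 3.35% → £211000 × 3.35% × 167/366 = £3225.2445
4 December – 31 December 2008: 28 days at 1.8% → £211000 × 1.8% × 28/366 = £290.5574
Total = £4445.4126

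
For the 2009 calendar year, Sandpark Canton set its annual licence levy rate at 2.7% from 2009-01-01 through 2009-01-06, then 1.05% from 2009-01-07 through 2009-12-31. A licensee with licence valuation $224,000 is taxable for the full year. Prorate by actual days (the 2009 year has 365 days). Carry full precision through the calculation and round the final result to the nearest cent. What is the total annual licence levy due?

$2,412.76

2009-01-01 to 2009-01-06: 6 days at 2.7% → $224,000 × 2.7% × 6/365 = $99.4192
2009-01-07 to 2009-12-31: 359 days at 1.05% → $224,000 × 1.05% × 359/365 = $2,313.3370
Total = $2,412.7562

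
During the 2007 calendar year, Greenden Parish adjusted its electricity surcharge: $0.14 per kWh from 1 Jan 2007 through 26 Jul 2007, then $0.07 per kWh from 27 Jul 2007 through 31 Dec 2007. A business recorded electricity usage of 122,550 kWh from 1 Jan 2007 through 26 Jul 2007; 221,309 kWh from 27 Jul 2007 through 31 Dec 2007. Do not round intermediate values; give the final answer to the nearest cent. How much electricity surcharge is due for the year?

$32,648.63

1 Jan – 26 Jul 2007: 122,550 kWh at $0.14/kWh → $17,157.00
27 Jul – 31 Dec 2007: 221,309 kWh at $0.07/kWh → $15,491.63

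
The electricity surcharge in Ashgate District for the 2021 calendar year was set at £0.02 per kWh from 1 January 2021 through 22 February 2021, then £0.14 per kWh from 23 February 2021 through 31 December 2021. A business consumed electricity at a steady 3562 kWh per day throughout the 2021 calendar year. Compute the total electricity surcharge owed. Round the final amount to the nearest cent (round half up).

£159,363.88

1 January – 22 February 2021: 53 days × 3562 kWh/day = 188,786 kWh at £0.02/kWh → £3,775.72
23 February – 31 December 2021: 312 days × 3562 kWh/day = 1,111,344 kWh at £0.14/kWh → £155,588.16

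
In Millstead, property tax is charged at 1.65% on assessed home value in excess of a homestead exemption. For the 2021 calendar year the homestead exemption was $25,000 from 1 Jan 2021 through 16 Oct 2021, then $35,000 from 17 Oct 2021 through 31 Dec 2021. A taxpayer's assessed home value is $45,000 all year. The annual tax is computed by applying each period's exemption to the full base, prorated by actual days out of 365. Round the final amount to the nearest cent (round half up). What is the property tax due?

1 Jan – 16 Oct 2021: 289 days, exemption $25,000 → ($45,000 − $25,000) × 1.65% × 289/365 = $261.2877
17 Oct – 31 Dec 2021: 76 days, exemption $35,000 → ($45,000 − $35,000) × 1.65% × 76/365 = $34.3562
Total = $295.6438

$295.64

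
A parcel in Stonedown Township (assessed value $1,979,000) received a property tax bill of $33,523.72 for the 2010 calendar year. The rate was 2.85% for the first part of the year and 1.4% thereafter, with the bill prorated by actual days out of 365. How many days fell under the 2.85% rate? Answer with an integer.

Let d = days at the first rate; then 365 − d days at the second rate.
$1,979,000 × [2.85%·d + 1.4%·(365−d)] / 365 = $33,523.72
Solving gives d = 74, so the new rate took effect on March 16, 2010.

74 days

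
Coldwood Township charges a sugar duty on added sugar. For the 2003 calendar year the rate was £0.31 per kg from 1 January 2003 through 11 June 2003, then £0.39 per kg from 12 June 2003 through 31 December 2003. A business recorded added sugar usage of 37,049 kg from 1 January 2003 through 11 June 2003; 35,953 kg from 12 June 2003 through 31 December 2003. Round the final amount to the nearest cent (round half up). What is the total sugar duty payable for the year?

£25,506.86

1 January – 11 June 2003: 37,049 kg at £0.31/kg → £11,485.19
12 June – 31 December 2003: 35,953 kg at £0.39/kg → £14,021.67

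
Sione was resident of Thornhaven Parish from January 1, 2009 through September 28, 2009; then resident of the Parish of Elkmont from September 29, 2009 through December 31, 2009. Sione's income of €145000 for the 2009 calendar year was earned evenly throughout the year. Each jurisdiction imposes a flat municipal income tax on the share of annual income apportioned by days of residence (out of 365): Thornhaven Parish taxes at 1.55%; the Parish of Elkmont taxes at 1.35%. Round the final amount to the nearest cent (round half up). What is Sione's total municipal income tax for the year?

Thornhaven Parish, January 1 – September 28, 2009: 271 days → €145000 × 1.55% × 271/365 = €1668.6918
The Parish of Elkmont, September 29 – December 31, 2009: 94 days → €145000 × 1.35% × 94/365 = €504.1233
Total = €2172.8151

€2172.82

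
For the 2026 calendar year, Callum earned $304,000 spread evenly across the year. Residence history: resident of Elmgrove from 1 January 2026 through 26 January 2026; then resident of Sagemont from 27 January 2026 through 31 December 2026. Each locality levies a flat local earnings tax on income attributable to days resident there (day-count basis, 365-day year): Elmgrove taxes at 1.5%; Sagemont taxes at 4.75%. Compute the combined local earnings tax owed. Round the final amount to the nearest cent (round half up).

$13,736.22

Elmgrove, 1 January – 26 January 2026: 26 days → $304,000 × 1.5% × 26/365 = $324.8219
Sagemont, 27 January – 31 December 2026: 339 days → $304,000 × 4.75% × 339/365 = $13,411.3973
Total = $13,736.2192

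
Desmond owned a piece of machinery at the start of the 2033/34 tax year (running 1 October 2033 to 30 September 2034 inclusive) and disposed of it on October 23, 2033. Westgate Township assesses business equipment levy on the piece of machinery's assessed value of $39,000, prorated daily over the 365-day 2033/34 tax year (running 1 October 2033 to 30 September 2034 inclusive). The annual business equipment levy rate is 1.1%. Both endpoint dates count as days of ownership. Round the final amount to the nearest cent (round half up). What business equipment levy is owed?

$27.03

Days held (October 1 – October 23, 2033): 23 out of 365
Tax = $39,000 × 1.1% × 23/365 = $27.0329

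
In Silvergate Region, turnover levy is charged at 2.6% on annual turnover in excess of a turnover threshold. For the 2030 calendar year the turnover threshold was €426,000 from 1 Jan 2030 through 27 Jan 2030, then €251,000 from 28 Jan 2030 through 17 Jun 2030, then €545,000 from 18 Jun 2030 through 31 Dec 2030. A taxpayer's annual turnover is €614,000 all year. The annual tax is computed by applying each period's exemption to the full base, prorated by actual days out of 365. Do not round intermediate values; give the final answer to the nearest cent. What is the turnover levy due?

€4,975.76

1 Jan – 27 Jan 2030: 27 days, exemption €426,000 → (€614,000 − €426,000) × 2.6% × 27/365 = €361.5781
28 Jan – 17 Jun 2030: 141 days, exemption €251,000 → (€614,000 − €251,000) × 2.6% × 141/365 = €3,645.9123
18 Jun – 31 Dec 2030: 197 days, exemption €545,000 → (€614,000 − €545,000) × 2.6% × 197/365 = €968.2685
Total = €4,975.7589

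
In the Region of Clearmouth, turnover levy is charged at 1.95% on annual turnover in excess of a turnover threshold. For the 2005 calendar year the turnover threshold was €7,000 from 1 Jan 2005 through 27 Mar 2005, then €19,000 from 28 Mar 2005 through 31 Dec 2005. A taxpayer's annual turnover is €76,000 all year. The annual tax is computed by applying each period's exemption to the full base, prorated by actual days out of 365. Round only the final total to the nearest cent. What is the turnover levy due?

1 Jan – 27 Mar 2005: 86 days, exemption €7,000 → (€76,000 − €7,000) × 1.95% × 86/365 = €317.0219
28 Mar – 31 Dec 2005: 279 days, exemption €19,000 → (€76,000 − €19,000) × 1.95% × 279/365 = €849.6123
Total = €1,166.6342

€1,166.63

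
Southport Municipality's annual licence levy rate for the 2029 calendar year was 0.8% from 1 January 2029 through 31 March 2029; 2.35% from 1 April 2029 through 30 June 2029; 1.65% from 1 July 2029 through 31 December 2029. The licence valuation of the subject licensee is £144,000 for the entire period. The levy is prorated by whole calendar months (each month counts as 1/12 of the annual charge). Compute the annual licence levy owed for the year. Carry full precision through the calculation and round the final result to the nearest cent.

£2,322.00

1 January – 31 March 2029: 3 months at 0.8% → £144,000 × 0.8% × 3/12 = £288.0000
1 April – 30 June 2029: 3 months at 2.35% → £144,000 × 2.35% × 3/12 = £846.0000
1 July – 31 December 2029: 6 months at 1.65% → £144,000 × 1.65% × 6/12 = £1,188.0000
Total = £2,322.0000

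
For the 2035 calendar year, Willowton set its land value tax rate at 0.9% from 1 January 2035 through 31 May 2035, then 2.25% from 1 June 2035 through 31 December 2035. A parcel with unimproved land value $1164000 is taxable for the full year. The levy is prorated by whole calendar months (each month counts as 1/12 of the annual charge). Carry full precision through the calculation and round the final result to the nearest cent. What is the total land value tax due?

1 January – 31 May 2035: 5 months at 0.9% → $1164000 × 0.9% × 5/12 = $4365.0000
1 June – 31 December 2035: 7 months at 2.25% → $1164000 × 2.25% × 7/12 = $15277.5000
Total = $19642.5000

$19642.50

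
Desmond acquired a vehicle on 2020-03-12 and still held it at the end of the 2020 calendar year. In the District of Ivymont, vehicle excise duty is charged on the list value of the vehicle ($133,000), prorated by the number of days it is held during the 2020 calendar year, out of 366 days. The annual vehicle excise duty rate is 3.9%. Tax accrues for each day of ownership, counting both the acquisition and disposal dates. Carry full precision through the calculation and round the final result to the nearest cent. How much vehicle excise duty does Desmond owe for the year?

$4,180.78

Days held (2020-03-12 to 2020-12-31): 295 out of 366
Tax = $133,000 × 3.9% × 295/366 = $4,180.7787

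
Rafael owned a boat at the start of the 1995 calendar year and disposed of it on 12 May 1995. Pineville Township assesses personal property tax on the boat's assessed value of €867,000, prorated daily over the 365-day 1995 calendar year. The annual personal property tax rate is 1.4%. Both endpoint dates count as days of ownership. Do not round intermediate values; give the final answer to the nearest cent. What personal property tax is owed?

Days held (1 January – 12 May 1995): 132 out of 365
Tax = €867,000 × 1.4% × 132/365 = €4,389.6329

€4,389.63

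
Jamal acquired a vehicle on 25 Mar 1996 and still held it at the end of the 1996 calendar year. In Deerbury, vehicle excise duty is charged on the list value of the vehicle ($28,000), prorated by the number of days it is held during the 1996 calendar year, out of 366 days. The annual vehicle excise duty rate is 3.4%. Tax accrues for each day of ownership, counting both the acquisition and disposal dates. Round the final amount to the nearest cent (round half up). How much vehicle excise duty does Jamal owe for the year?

$733.51

Days held (25 Mar – 31 Dec 1996): 282 out of 366
Tax = $28,000 × 3.4% × 282/366 = $733.5082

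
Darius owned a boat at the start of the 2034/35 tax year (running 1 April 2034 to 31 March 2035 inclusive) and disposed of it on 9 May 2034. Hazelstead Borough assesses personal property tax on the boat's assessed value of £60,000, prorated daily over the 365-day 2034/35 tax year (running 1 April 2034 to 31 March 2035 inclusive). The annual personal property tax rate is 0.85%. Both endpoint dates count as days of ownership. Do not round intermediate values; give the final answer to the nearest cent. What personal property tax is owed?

£54.49

Days held (1 Apr – 9 May 2034): 39 out of 365
Tax = £60,000 × 0.85% × 39/365 = £54.4932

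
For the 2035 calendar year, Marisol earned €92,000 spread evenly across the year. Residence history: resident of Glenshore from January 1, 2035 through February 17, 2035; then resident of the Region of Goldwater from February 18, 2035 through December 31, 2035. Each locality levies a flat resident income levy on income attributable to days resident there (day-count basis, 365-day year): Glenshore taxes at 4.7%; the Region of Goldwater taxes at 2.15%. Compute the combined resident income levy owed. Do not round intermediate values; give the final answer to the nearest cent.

€2,286.52

Glenshore, January 1 – February 17, 2035: 48 days → €92,000 × 4.7% × 48/365 = €568.6356
The Region of Goldwater, February 18 – December 31, 2035: 317 days → €92,000 × 2.15% × 317/365 = €1,717.8795
Total = €2,286.5151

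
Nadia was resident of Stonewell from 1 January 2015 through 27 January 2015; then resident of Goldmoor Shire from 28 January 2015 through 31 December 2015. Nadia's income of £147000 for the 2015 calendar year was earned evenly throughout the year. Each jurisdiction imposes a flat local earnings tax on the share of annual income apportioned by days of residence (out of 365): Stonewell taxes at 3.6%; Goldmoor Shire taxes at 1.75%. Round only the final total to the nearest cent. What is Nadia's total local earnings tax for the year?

Stonewell, 1 January – 27 January 2015: 27 days → £147000 × 3.6% × 27/365 = £391.4630
Goldmoor Shire, 28 January – 31 December 2015: 338 days → £147000 × 1.75% × 338/365 = £2382.2055
Total = £2773.6685

£2773.67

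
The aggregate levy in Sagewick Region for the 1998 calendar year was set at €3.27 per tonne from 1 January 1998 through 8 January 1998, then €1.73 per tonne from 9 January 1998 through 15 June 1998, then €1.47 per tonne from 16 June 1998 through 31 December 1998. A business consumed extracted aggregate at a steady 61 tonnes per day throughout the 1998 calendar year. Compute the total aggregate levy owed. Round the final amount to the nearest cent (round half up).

€36,113.83

1 January – 8 January 1998: 8 days × 61 tonnes/day = 488 tonnes at €3.27/tonne → €1,595.76
9 January – 15 June 1998: 158 days × 61 tonnes/day = 9,638 tonnes at €1.73/tonne → €16,673.74
16 June – 31 December 1998: 199 days × 61 tonnes/day = 12,139 tonnes at €1.47/tonne → €17,844.33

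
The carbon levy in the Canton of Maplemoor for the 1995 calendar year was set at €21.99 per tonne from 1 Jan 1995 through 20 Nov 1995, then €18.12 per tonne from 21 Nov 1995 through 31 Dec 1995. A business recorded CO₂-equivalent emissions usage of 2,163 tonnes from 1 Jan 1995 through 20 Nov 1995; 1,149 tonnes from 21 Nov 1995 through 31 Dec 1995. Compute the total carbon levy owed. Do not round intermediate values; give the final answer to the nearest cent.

1 Jan – 20 Nov 1995: 2,163 tonnes at €21.99/tonne → €47564.37
21 Nov – 31 Dec 1995: 1,149 tonnes at €18.12/tonne → €20819.88

€68384.25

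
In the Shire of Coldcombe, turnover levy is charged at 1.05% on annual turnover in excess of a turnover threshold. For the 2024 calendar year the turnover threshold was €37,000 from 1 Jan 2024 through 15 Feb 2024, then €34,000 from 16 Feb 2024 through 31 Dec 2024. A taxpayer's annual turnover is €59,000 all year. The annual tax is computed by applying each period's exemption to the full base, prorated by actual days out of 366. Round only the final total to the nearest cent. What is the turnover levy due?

€258.54

1 Jan – 15 Feb 2024: 46 days, exemption €37,000 → (€59,000 − €37,000) × 1.05% × 46/366 = €29.0328
16 Feb – 31 Dec 2024: 320 days, exemption €34,000 → (€59,000 − €34,000) × 1.05% × 320/366 = €229.5082
Total = €258.5410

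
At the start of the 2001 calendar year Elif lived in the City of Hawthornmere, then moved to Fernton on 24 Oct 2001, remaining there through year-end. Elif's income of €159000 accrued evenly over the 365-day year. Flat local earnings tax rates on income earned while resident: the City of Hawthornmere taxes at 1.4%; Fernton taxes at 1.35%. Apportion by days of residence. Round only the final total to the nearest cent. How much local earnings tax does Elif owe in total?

€2210.97

The City of Hawthornmere, 1 Jan – 23 Oct 2001: 296 days → €159000 × 1.4% × 296/365 = €1805.1945
Fernton, 24 Oct – 31 Dec 2001: 69 days → €159000 × 1.35% × 69/365 = €405.7767
Total = €2210.9712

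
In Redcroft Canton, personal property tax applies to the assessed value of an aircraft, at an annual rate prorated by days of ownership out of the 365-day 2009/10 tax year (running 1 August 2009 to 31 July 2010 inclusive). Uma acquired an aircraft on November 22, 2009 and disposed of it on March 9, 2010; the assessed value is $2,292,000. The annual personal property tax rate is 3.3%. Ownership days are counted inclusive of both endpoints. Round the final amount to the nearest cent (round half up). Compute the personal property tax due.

$22,379.97

Days held (November 22, 2009 – March 9, 2010): 108 out of 365
Tax = $2,292,000 × 3.3% × 108/365 = $22,379.9671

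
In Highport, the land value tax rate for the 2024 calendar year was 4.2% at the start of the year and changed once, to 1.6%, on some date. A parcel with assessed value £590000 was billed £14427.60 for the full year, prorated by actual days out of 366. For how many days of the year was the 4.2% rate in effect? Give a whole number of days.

Let d = days at the first rate; then 366 − d days at the second rate.
£590000 × [4.2%·d + 1.6%·(366−d)] / 366 = £14427.60
Solving gives d = 119, so the new rate took effect on April 29, 2024.

119 days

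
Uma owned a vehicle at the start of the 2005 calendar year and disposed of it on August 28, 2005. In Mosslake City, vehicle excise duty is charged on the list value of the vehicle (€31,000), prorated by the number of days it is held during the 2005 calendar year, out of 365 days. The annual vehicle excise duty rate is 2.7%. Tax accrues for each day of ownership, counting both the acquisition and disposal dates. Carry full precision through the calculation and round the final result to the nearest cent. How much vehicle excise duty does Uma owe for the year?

Days held (January 1 – August 28, 2005): 240 out of 365
Tax = €31,000 × 2.7% × 240/365 = €550.3562

€550.36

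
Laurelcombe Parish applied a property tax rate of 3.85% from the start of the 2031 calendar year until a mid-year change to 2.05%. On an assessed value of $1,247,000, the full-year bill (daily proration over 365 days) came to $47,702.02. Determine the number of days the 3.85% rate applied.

360 days

Let d = days at the first rate; then 365 − d days at the second rate.
$1,247,000 × [3.85%·d + 2.05%·(365−d)] / 365 = $47,702.02
Solving gives d = 360, so the new rate took effect on 27 December 2031.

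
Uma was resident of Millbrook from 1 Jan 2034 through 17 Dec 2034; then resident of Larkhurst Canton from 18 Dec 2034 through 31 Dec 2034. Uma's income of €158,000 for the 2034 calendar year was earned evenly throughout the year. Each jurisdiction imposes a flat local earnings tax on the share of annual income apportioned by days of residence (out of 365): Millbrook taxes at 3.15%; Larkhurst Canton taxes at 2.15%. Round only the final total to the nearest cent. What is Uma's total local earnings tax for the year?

€4,916.40

Millbrook, 1 Jan – 17 Dec 2034: 351 days → €158,000 × 3.15% × 351/365 = €4,786.1014
Larkhurst Canton, 18 Dec – 31 Dec 2034: 14 days → €158,000 × 2.15% × 14/365 = €130.2959
Total = €4,916.3973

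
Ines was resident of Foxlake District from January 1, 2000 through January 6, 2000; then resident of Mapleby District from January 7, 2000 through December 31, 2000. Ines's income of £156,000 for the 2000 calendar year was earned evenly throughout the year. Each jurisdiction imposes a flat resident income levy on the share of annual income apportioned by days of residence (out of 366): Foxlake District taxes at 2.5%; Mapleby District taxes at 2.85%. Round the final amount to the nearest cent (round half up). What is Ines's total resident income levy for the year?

£4,437.05

Foxlake District, January 1 – January 6, 2000: 6 days → £156,000 × 2.5% × 6/366 = £63.9344
Mapleby District, January 7 – December 31, 2000: 360 days → £156,000 × 2.85% × 360/366 = £4,373.1148
Total = £4,437.0492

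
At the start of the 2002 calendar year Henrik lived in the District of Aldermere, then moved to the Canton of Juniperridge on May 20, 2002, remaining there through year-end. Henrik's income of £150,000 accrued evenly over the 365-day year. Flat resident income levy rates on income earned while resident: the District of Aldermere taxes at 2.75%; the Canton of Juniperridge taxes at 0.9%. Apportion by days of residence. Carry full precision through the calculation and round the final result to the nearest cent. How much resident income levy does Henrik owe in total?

The District of Aldermere, January 1 – May 19, 2002: 139 days → £150,000 × 2.75% × 139/365 = £1,570.8904
The Canton of Juniperridge, May 20 – December 31, 2002: 226 days → £150,000 × 0.9% × 226/365 = £835.8904
Total = £2,406.7808

£2,406.78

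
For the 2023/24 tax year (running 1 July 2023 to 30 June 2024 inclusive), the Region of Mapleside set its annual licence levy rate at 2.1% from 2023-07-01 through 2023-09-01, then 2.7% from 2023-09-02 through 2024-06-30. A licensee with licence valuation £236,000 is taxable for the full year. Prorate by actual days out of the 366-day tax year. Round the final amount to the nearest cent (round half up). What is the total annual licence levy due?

2023-07-01 to 2023-09-01: 63 days at 2.1% → £236,000 × 2.1% × 63/366 = £853.0820
2023-09-02 to 2024-06-30: 303 days at 2.7% → £236,000 × 2.7% × 303/366 = £5,275.1803
Total = £6,128.2623

£6,128.26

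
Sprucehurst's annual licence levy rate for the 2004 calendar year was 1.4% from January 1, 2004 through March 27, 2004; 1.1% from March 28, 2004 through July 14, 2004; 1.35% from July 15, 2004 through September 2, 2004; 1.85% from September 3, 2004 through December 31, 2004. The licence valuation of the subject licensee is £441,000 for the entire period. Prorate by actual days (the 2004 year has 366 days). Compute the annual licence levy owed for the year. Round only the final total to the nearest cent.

£6,400.52

January 1 – March 27, 2004: 87 days at 1.4% → £441,000 × 1.4% × 87/366 = £1,467.5902
March 28 – July 14, 2004: 109 days at 1.1% → £441,000 × 1.1% × 109/366 = £1,444.6967
July 15 – September 2, 2004: 50 days at 1.35% → £441,000 × 1.35% × 50/366 = £813.3197
September 3 – December 31, 2004: 120 days at 1.85% → £441,000 × 1.85% × 120/366 = £2,674.9180
Total = £6,400.5246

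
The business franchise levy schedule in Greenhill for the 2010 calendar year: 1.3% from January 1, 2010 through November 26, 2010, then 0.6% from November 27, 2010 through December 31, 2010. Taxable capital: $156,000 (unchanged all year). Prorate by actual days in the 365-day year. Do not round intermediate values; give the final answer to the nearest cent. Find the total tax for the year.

$1,923.29

January 1 – November 26, 2010: 330 days at 1.3% → $156,000 × 1.3% × 330/365 = $1,833.5342
November 27 – December 31, 2010: 35 days at 0.6% → $156,000 × 0.6% × 35/365 = $89.7534
Total = $1,923.2877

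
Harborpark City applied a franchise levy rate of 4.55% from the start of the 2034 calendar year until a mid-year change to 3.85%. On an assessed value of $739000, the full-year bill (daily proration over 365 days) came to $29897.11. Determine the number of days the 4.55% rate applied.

Let d = days at the first rate; then 365 − d days at the second rate.
$739000 × [4.55%·d + 3.85%·(365−d)] / 365 = $29897.11
Solving gives d = 102, so the new rate took effect on 13 April 2034.

102 days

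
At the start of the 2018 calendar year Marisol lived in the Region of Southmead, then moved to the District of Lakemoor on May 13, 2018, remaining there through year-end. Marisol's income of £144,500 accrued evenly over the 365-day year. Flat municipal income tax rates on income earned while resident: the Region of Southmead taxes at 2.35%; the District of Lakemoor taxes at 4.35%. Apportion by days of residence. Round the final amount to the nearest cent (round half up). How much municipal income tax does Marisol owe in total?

The Region of Southmead, January 1 – May 12, 2018: 132 days → £144,500 × 2.35% × 132/365 = £1,228.0521
The District of Lakemoor, May 13 – December 31, 2018: 233 days → £144,500 × 4.35% × 233/365 = £4,012.5473
Total = £5,240.5993

£5,240.60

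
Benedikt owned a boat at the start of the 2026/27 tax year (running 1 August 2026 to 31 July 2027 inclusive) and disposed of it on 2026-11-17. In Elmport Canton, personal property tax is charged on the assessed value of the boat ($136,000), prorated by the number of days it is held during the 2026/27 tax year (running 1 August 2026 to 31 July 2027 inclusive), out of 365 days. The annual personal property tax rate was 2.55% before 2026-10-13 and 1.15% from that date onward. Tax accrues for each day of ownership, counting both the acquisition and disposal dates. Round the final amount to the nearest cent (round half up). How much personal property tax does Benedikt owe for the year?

2026-08-01 to 2026-10-12: 73 days at 2.55% → $136,000 × 2.55% × 73/365 = $693.6000
2026-10-13 to 2026-11-17: 36 days at 1.15% → $136,000 × 1.15% × 36/365 = $154.2575
Total = $847.8575

$847.86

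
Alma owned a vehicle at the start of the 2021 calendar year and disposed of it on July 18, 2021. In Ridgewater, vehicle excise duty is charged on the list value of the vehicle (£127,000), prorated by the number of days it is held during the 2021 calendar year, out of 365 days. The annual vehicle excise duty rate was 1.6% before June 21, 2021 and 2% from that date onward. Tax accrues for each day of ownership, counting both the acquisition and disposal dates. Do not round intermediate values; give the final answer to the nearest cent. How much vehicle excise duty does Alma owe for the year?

January 1 – June 20, 2021: 171 days at 1.6% → £127,000 × 1.6% × 171/365 = £951.9781
June 21 – July 18, 2021: 28 days at 2% → £127,000 × 2% × 28/365 = £194.8493
Total = £1,146.8274

£1,146.83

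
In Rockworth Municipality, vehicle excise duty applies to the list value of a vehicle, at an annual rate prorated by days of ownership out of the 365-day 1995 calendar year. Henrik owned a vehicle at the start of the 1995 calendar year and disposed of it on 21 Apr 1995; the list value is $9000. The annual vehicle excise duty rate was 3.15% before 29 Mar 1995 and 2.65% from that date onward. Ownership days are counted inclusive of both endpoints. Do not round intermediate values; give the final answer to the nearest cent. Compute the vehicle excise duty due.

1 Jan – 28 Mar 1995: 87 days at 3.15% → $9000 × 3.15% × 87/365 = $67.5740
29 Mar – 21 Apr 1995: 24 days at 2.65% → $9000 × 2.65% × 24/365 = $15.6822
Total = $83.2562

$83.26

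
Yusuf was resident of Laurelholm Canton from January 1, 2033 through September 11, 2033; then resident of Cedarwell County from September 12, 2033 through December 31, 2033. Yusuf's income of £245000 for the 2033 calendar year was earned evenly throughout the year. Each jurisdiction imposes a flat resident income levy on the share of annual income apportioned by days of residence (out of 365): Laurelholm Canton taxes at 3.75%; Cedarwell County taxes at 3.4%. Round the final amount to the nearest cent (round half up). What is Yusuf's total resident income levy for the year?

£8926.73

Laurelholm Canton, January 1 – September 11, 2033: 254 days → £245000 × 3.75% × 254/365 = £6393.4932
Cedarwell County, September 12 – December 31, 2033: 111 days → £245000 × 3.4% × 111/365 = £2533.2329
Total = £8926.7260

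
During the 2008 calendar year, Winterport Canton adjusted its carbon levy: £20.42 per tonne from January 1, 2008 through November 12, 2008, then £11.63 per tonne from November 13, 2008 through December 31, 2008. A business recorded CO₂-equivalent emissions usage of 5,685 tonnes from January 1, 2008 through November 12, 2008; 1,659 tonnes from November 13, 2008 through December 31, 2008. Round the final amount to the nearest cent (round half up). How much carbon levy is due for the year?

£135,381.87

January 1 – November 12, 2008: 5,685 tonnes at £20.42/tonne → £116,087.70
November 13 – December 31, 2008: 1,659 tonnes at £11.63/tonne → £19,294.17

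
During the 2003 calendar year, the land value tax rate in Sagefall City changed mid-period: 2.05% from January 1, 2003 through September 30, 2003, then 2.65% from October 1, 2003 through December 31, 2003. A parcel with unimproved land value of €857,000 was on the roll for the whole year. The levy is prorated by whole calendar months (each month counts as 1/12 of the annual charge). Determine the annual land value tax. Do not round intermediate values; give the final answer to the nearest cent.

€18,854.00

January 1 – September 30, 2003: 9 months at 2.05% → €857,000 × 2.05% × 9/12 = €13,176.3750
October 1 – December 31, 2003: 3 months at 2.65% → €857,000 × 2.65% × 3/12 = €5,677.6250
Total = €18,854.0000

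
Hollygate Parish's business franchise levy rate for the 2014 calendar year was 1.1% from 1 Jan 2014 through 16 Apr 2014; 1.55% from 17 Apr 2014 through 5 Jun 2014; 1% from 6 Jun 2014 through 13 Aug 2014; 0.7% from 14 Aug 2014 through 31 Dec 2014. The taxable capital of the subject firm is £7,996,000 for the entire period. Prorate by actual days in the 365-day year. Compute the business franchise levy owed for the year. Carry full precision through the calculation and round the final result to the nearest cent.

1 Jan – 16 Apr 2014: 106 days at 1.1% → £7,996,000 × 1.1% × 106/365 = £25,543.3863
17 Apr – 5 Jun 2014: 50 days at 1.55% → £7,996,000 × 1.55% × 50/365 = £16,977.8082
6 Jun – 13 Aug 2014: 69 days at 1% → £7,996,000 × 1% × 69/365 = £15,115.7260
14 Aug – 31 Dec 2014: 140 days at 0.7% → £7,996,000 × 0.7% × 140/365 = £21,468.7123
Total = £79,105.6329

£79,105.63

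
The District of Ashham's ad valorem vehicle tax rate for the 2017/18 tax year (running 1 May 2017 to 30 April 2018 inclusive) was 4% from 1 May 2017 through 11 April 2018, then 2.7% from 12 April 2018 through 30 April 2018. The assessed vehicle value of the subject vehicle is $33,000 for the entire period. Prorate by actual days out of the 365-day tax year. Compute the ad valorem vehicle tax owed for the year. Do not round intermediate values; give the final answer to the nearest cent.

$1,297.67

1 May 2017 – 11 April 2018: 346 days at 4% → $33,000 × 4% × 346/365 = $1,251.2877
12 April – 30 April 2018: 19 days at 2.7% → $33,000 × 2.7% × 19/365 = $46.3808
Total = $1,297.6685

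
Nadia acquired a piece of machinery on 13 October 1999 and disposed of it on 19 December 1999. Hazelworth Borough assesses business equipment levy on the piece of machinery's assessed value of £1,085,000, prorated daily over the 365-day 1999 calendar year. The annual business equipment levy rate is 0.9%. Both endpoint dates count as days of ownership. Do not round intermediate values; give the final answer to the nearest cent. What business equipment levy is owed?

Days held (13 October – 19 December 1999): 68 out of 365
Tax = £1,085,000 × 0.9% × 68/365 = £1,819.2329

£1,819.23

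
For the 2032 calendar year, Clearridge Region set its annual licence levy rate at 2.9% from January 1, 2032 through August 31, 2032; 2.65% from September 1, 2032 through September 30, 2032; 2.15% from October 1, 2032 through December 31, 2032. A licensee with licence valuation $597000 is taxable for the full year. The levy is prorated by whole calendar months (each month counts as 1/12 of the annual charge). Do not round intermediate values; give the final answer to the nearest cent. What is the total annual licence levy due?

$16069.25

January 1 – August 31, 2032: 8 months at 2.9% → $597000 × 2.9% × 8/12 = $11542.0000
September 1 – September 30, 2032: 1 month at 2.65% → $597000 × 2.65% × 1/12 = $1318.3750
October 1 – December 31, 2032: 3 months at 2.15% → $597000 × 2.15% × 3/12 = $3208.8750
Total = $16069.2500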